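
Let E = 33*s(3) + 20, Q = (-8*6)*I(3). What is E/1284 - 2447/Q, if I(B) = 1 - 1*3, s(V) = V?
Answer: -86959/3424 ≈ -25.397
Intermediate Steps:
I(B) = -2 (I(B) = 1 - 3 = -2)
Q = 96 (Q = -8*6*(-2) = -48*(-2) = 96)
E = 119 (E = 33*3 + 20 = 99 + 20 = 119)
E/1284 - 2447/Q = 119/1284 - 2447/96 = -86959/3424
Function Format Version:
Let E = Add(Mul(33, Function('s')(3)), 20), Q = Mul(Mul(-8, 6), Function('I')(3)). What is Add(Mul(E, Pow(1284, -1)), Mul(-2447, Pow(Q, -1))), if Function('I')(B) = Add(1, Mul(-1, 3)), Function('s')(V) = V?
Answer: Rational(-86959, 3424) ≈ -25.397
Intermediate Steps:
Function('I')(B) = -2 (Function('I')(B) = Add(1, -3) = -2)
Q = 96 (Q = Mul(Mul(-8, 6), -2) = Mul(-48, -2) = 96)
E = 119 (E = Add(Mul(33, 3), 20) = Add(99, 20) = 119)
Add(Mul(E, Pow(1284, -1)), Mul(-2447, Pow(Q, -1))) = Add(Mul(119, Pow(1284, -1)), Mul(-2447, Pow(96, -1))) = Add(Mul(119, Rational(1, 1284)), Mul(-2447, Rational(1, 96))) = Add(Rational(119, 1284), Rational(-2447, 96)) = Rational(-86959, 3424)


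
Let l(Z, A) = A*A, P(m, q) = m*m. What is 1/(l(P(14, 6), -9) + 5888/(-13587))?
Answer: 13587/1094659 ≈ 0.012412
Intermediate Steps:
P(m, q) = m**2
l(Z, A) = A**2
1/(l(P(14, 6), -9) + 5888/(-13587)) = 1/((-9)**2 + 5888/(-13587)) = 1/(81 + 5888*(-1/13587)) = 1/(81 - 5888/13587) = 1/(1094659/13587) = 13587/1094659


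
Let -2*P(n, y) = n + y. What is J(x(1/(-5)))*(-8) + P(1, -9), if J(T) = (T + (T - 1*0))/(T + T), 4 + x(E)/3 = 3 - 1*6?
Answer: -4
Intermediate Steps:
P(n, y) = -n/2 - y/2 (P(n, y) = -(n + y)/2 = -n/2 - y/2)
x(E) = -21 (x(E) = -12 + 3*(3 - 1*6) = -12 + 3*(3 - 6) = -12 + 3*(-3) = -12 - 9 = -21)
J(T) = 1 (J(T) = (T + (T + 0))/((2*T)) = (T + T)*(1/(2*T)) = (2*T)*(1/(2*T)) = 1)
J(x(1/(-5)))*(-8) + P(1, -9) = 1*(-8) + (-1/2*1 - 1/2*(-9)) = -8 + (-1/2 + 9/2) = -8 + 4 = -4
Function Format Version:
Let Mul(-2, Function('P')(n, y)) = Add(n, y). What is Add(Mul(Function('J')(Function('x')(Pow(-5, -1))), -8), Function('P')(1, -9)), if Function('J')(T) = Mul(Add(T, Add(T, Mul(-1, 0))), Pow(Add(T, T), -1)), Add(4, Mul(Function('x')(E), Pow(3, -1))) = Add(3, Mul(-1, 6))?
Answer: -4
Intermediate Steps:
Function('P')(n, y) = Add(Mul(Rational(-1, 2), n), Mul(Rational(-1, 2), y)) (Function('P')(n, y) = Mul(Rational(-1, 2), Add(n, y)) = Add(Mul(Rational(-1, 2), n), Mul(Rational(-1, 2), y)))
Function('x')(E) = -21 (Function('x')(E) = Add(-12, Mul(3, Add(3, Mul(-1, 6)))) = Add(-12, Mul(3, Add(3, -6))) = Add(-12, Mul(3, -3)) = Add(-12, -9) = -21)
Function('J')(T) = 1 (Function('J')(T) = Mul(Add(T, Add(T, 0)), Pow(Mul(2, T), -1)) = Mul(Add(T, T), Mul(Rational(1, 2), Pow(T, -1))) = Mul(Mul(2, T), Mul(Rational(1, 2), Pow(T, -1))) = 1)
Add(Mul(Function('J')(Function('x')(Pow(-5, -1))), -8), Function('P')(1, -9)) = Add(Mul(1, -8), Add(Mul(Rational(-1, 2), 1), Mul(Rational(-1, 2), -9))) = Add(-8, Add(Rational(-1, 2), Rational(9, 2))) = Add(-8, 4) = -4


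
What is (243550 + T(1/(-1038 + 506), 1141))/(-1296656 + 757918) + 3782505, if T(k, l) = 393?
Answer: 2037778934747/538738 ≈ 3.7825e+6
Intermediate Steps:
(243550 + T(1/(-1038 + 506), 1141))/(-1296656 + 757918) + 3782505 = (243550 + 393)/(-1296656 + 757918) + 3782505 = 243943/(-538738) + 3782505 = 243943*(-1/538738) + 3782505 = -243943/538738 + 3782505 = 2037778934747/538738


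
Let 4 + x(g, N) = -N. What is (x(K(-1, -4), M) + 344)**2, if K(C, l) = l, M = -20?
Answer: 129600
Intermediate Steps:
x(g, N) = -4 - N
(x(K(-1, -4), M) + 344)**2 = ((-4 - 1*(-20)) + 344)**2 = ((-4 + 20) + 344)**2 = (16 + 344)**2 = 360**2 = 129600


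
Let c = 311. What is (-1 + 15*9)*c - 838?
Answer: 40836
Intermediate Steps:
(-1 + 15*9)*c - 838 = (-1 + 15*9)*311 - 838 = (-1 + 135)*311 - 838 = 134*311 - 838 = 41674 - 838 = 40836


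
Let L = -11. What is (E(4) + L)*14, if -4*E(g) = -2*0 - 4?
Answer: -140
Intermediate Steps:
E(g) = 1 (E(g) = -(-2*0 - 4)/4 = -(0 - 4)/4 = -¼*(-4) = 1)
(E(4) + L)*14 = (1 - 11)*14 = -10*14 = -140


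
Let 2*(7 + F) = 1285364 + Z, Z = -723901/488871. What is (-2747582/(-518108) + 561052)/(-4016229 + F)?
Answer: -71054534381031729/427240426172777663 ≈ -0.16631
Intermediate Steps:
Z = -723901/488871 (Z = -723901*1/488871 = -723901/488871 ≈ -1.4808)
F = 628369615949/977742 (F = -7 + (1285364 - 723901/488871)/2 = -7 + (½)*(628376460143/488871) = -7 + 628376460143/977742 = 628369615949/977742 ≈ 6.4267e+5)
(-2747582/(-518108) + 561052)/(-4016229 + F) = (-2747582/(-518108) + 561052)/(-4016229 + 628369615949/977742) = (-2747582*(-1/518108) + 561052)/(-3298466158969/977742) = (1373791/259054 + 561052)*(-977742/3298466158969) = (145344138599/259054)*(-977742/3298466158969) = -71054534381031729/427240426172777663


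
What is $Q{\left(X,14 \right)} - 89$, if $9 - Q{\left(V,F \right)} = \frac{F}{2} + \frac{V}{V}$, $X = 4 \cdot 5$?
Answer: $-88$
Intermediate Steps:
$X = 20$
$Q{\left(V,F \right)} = 8 - \frac{F}{2}$ ($Q{\left(V,F \right)} = 9 - \left(\frac{F}{2} + \frac{V}{V}\right) = 9 - \left(F \frac{1}{2} + 1\right) = 9 - \left(\frac{F}{2} + 1\right) = 9 - \left(1 + \frac{F}{2}\right) = 8 - \frac{F}{2}$)
$Q{\left(X,14 \right)} - 89 = \left(8 - 7\right) - 89 = 1 - 89 = -88$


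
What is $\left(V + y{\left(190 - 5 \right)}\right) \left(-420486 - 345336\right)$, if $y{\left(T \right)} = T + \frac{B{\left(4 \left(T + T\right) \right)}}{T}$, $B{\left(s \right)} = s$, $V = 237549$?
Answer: $-182068053924$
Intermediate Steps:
$y{\left(T \right)} = 8 + T$ ($y{\left(T \right)} = T + \frac{4 \left(T + T\right)}{T} = T + \frac{4 \cdot 2 T}{T} = T + \frac{8 T}{T} = T + 8 = 8 + T$)
$\left(V + y{\left(190 - 5 \right)}\right) \left(-420486 - 345336\right) = \left(237549 + \left(8 + \left(190 - 5\right)\right)\right) \left(-420486 - 345336\right) = \left(237549 + \left(8 + \left(190 - 5\right)\right)\right) \left(-765822\right) = \left(237549 + \left(8 + 185\right)\right) \left(-765822\right) = \left(237549 + 193\right) \left(-765822\right) = 237742 \left(-765822\right) = -182068053924$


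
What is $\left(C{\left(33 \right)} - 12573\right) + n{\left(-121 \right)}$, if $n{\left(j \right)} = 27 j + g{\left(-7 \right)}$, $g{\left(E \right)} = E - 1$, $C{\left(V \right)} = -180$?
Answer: $-16028$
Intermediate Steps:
$g{\left(E \right)} = -1 + E$
$n{\left(j \right)} = -8 + 27 j$ ($n{\left(j \right)} = 27 j - 8 = -8 + 27 j$)
$\left(C{\left(33 \right)} - 12573\right) + n{\left(-121 \right)} = \left(-180 - 12573\right) + \left(-8 + 27 \left(-121\right)\right) = -12753 - 3275 = -16028$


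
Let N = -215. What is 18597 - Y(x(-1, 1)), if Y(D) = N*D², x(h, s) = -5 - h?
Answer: 22037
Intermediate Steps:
Y(D) = -215*D²
18597 - Y(x(-1, 1)) = 18597 - (-215)*(-5 - 1*(-1))² = 18597 - (-215)*(-5 + 1)² = 18597 - (-215)*(-4)² = 18597 - (-215)*16 = 18597 - 1*(-3440) = 18597 + 3440 = 22037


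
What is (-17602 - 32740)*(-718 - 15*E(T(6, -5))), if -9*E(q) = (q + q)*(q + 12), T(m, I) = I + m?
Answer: 101892208/3 ≈ 3.3964e+7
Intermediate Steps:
E(q) = -2*q*(12 + q)/9 (E(q) = -(q + q)*(q + 12)/9 = -2*q*(12 + q)/9)
(-17602 - 32740)*(-718 - 15*E(T(6, -5))) = (-17602 - 32740)*(-718 - (-10)*(-5 + 6)*(12 + (-5 + 6))/3) = -50342*(-718 - (-10)*(12 + 1)/3) = -50342*(-718 - (-10)*13/3) = -50342*(-718 - 15*(-26/9)) = -50342*(-718 + 130/3) = -50342*(-2024/3) = 101892208/3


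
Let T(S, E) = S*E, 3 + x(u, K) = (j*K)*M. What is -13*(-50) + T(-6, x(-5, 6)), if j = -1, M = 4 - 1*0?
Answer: 812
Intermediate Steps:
M = 4 (M = 4 + 0 = 4)
x(u, K) = -3 - 4*K (x(u, K) = -3 - K*4 = -3 - 4*K)
T(S, E) = E*S
-13*(-50) + T(-6, x(-5, 6)) = -13*(-50) + (-3 - 4*6)*(-6) = 650 + (-3 - 24)*(-6) = 650 - 27*(-6) = 650 + 162 = 812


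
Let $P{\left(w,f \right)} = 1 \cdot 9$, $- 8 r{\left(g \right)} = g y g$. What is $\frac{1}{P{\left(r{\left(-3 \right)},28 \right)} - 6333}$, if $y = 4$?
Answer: $- \frac{1}{6324} \approx -0.00015813$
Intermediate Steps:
$r{\left(g \right)} = - \frac{g^{2}}{2}$ ($r{\left(g \right)} = - \frac{g 4 g}{8} = - \frac{4 g g}{8} = - \frac{4 g^{2}}{8} = - \frac{g^{2}}{2}$)
$P{\left(w,f \right)} = 9$
$\frac{1}{P{\left(r{\left(-3 \right)},28 \right)} - 6333} = \frac{1}{9 - 6333} = \frac{1}{-6324} = - \frac{1}{6324}$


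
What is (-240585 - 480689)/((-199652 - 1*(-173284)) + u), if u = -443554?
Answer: 360637/234961 ≈ 1.5349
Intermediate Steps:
(-240585 - 480689)/((-199652 - 1*(-173284)) + u) = (-240585 - 480689)/((-199652 - 1*(-173284)) - 443554) = -721274/((-199652 + 173284) - 443554) = -721274/(-26368 - 443554) = -721274/(-469922) = -721274*(-1/469922) = 360637/234961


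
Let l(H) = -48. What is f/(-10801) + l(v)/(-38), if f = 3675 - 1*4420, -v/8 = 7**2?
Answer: 273379/205219 ≈ 1.3321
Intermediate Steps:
v = -392 (v = -8*7**2 = -8*49 = -392)
f = -745 (f = 3675 - 4420 = -745)
f/(-10801) + l(v)/(-38) = -745/(-10801) - 48/(-38) = -745*(-1/10801) - 48*(-1/38) = 745/10801 + 24/19 = 273379/205219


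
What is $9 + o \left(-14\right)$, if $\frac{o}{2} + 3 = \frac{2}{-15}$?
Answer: $\frac{1451}{15} \approx 96.733$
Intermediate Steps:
$o = - \frac{94}{15}$ ($o = -6 + 2 \frac{2}{-15} = -6 + 2 \cdot 2 \left(- \frac{1}{15}\right) = -6 + 2 \left(- \frac{2}{15}\right) = -6 - \frac{4}{15} = - \frac{94}{15} \approx -6.2667$)
$9 + o \left(-14\right) = 9 - - \frac{1316}{15} = 9 + \frac{1316}{15} = \frac{1451}{15}$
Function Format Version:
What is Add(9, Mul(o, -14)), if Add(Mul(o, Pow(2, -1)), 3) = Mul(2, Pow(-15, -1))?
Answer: Rational(1451, 15) ≈ 96.733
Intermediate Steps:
o = Rational(-94, 15) (o = Add(-6, Mul(2, Mul(2, Pow(-15, -1)))) = Add(-6, Mul(2, Mul(2, Rational(-1, 15)))) = Add(-6, Mul(2, Rational(-2, 15))) = Add(-6, Rational(-4, 15)) = Rational(-94, 15) ≈ -6.2667)
Add(9, Mul(o, -14)) = Add(9, Mul(Rational(-94, 15), -14)) = Add(9, Rational(1316, 15)) = Rational(1451, 15)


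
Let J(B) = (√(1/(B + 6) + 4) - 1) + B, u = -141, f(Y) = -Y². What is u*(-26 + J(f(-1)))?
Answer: 3948 - 141*√105/5 ≈ 3659.0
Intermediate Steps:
J(B) = -1 + B + √(4 + 1/(6 + B)) (J(B) = (√(1/(6 + B) + 4) - 1) + B = (√(4 + 1/(6 + B)) - 1) + B = (-1 + √(4 + 1/(6 + B))) + B = -1 + B + √(4 + 1/(6 + B)))
u*(-26 + J(f(-1))) = -141*(-26 + (-1 - 1*(-1)² + √((25 + 4*(-1*(-1)²))/(6 - 1*(-1)²)))) = -141*(-26 + (-1 - 1*1 + √((25 + 4*(-1*1))/(6 - 1*1)))) = -141*(-26 + (-1 - 1 + √((25 + 4*(-1))/(6 - 1)))) = -141*(-26 + (-1 - 1 + √((25 - 4)/5))) = -141*(-26 + (-1 - 1 + √((⅕)*21))) = -141*(-26 + (-1 - 1 + √(21/5))) = -141*(-26 + (-1 - 1 + √105/5)) = -141*(-26 + (-2 + √105/5)) = -141*(-28 + √105/5) = 3948 - 141*√105/5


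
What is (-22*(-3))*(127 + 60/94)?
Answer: 395934/47 ≈ 8424.1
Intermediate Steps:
(-22*(-3))*(127 + 60/94) = 66*(127 + 60*(1/94)) = 66*(127 + 30/47) = 66*(5999/47) = 395934/47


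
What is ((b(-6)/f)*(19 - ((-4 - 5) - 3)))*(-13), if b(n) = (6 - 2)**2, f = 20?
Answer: -1612/5 ≈ -322.40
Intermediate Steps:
b(n) = 16 (b(n) = 4**2 = 16)
((b(-6)/f)*(19 - ((-4 - 5) - 3)))*(-13) = ((16/20)*(19 - ((-4 - 5) - 3)))*(-13) = ((16*(1/20))*(19 - (-9 - 3)))*(-13) = (4*(19 - 1*(-12))/5)*(-13) = (4*(19 + 12)/5)*(-13) = ((4/5)*31)*(-13) = (124/5)*(-13) = -1612/5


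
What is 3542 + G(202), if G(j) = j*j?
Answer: 44346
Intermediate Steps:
G(j) = j**2
3542 + G(202) = 3542 + 202**2 = 3542 + 40804 = 44346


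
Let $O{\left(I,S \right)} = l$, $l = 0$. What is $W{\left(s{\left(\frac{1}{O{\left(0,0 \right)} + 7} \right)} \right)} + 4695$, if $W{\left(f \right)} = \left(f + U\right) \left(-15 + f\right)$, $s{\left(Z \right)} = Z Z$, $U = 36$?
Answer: $\frac{9977185}{2401} \approx 4155.4$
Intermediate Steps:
$O{\left(I,S \right)} = 0$
$s{\left(Z \right)} = Z^{2}$
$W{\left(f \right)} = \left(-15 + f\right) \left(36 + f\right)$ ($W{\left(f \right)} = \left(f + 36\right) \left(-15 + f\right) = \left(36 + f\right) \left(-15 + f\right) = \left(-15 + f\right) \left(36 + f\right)$)
$W{\left(s{\left(\frac{1}{O{\left(0,0 \right)} + 7} \right)} \right)} + 4695 = \left(-540 + \left(\left(\frac{1}{0 + 7}\right)^{2}\right)^{2} + 21 \left(\frac{1}{0 + 7}\right)^{2}\right) + 4695 = \left(-540 + \left(\left(\frac{1}{7}\right)^{2}\right)^{2} + 21 \left(\frac{1}{7}\right)^{2}\right) + 4695 = \left(-540 + \left(\left(\frac{1}{7}\right)^{2}\right)^{2} + \frac{21}{49}\right) + 4695 = \left(-540 + \left(\frac{1}{49}\right)^{2} + 21 \cdot \frac{1}{49}\right) + 4695 = \left(-540 + \frac{1}{2401} + \frac{3}{7}\right) + 4695 = - \frac{1295510}{2401} + 4695 = \frac{9977185}{2401}$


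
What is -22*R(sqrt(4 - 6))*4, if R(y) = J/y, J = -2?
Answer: -88*I*sqrt(2) ≈ -124.45*I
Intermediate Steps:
R(y) = -2/y
-22*R(sqrt(4 - 6))*4 = -22*(-2/sqrt(4 - 6))*4 = -22*(-2*(-I*sqrt(2)/2))*4 = -22*(-(-1)*I*sqrt(2))*4 = -22*I*sqrt(2)*4 = -88*I*sqrt(2)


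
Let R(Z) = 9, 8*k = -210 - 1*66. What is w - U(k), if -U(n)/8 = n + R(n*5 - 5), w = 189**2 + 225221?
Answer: 260738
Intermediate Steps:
w = 260942 (w = 35721 + 225221 = 260942)
k = -69/2 (k = (-210 - 1*66)/8 = (-210 - 66)/8 = (1/8)*(-276) = -69/2 ≈ -34.500)
U(n) = -72 - 8*n (U(n) = -8*(n + 9) = -8*(9 + n) = -72 - 8*n)
w - U(k) = 260942 - (-72 - 8*(-69/2)) = 260942 - (-72 + 276) = 260942 - 1*204 = 260942 - 204 = 260738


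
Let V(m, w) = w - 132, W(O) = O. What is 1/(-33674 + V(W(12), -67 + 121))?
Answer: -1/33752 ≈ -2.9628e-5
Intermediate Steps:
V(m, w) = -132 + w
1/(-33674 + V(W(12), -67 + 121)) = 1/(-33674 + (-132 + (-67 + 121))) = 1/(-33674 + (-132 + 54)) = 1/(-33674 - 78) = 1/(-33752) = -1/33752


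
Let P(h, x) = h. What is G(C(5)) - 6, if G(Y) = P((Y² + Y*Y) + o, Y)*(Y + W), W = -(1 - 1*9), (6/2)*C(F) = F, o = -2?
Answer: 766/27 ≈ 28.370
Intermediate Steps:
C(F) = F/3
W = 8 (W = -(1 - 9) = -1*(-8) = 8)
G(Y) = (-2 + 2*Y²)*(8 + Y) (G(Y) = ((Y² + Y*Y) - 2)*(Y + 8) = ((Y² + Y²) - 2)*(8 + Y) = (2*Y² - 2)*(8 + Y) = (-2 + 2*Y²)*(8 + Y))
G(C(5)) - 6 = 2*(-1 + ((⅓)*5)²)*(8 + (⅓)*5) - 6 = 2*(-1 + (5/3)²)*(8 + 5/3) - 6 = 2*(-1 + 25/9)*(29/3) - 6 = 2*(16/9)*(29/3) - 6 = 928/27 - 6 = 766/27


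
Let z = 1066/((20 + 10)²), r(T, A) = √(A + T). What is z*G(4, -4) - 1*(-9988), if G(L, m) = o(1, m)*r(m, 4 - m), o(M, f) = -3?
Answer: 748567/75 ≈ 9980.9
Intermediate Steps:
z = 533/450 (z = 1066/(30²) = 1066/900 = 1066*(1/900) = 533/450 ≈ 1.1844)
G(L, m) = -6 (G(L, m) = -3*√((4 - m) + m) = -3*√4 = -3*2 = -6)
z*G(4, -4) - 1*(-9988) = (533/450)*(-6) - 1*(-9988) = -533/75 + 9988 = 748567/75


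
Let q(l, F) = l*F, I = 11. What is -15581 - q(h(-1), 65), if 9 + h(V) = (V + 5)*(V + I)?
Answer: -17596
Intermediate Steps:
h(V) = -9 + (5 + V)*(11 + V) (h(V) = -9 + (V + 5)*(V + 11) = -9 + (5 + V)*(11 + V))
q(l, F) = F*l
-15581 - q(h(-1), 65) = -15581 - 65*(46 + (-1)**2 + 16*(-1)) = -15581 - 65*(46 + 1 - 16) = -15581 - 65*31 = -15581 - 1*2015 = -15581 - 2015 = -17596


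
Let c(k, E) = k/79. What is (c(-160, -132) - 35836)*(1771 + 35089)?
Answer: -104358179440/79 ≈ -1.3210e+9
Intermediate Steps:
c(k, E) = k/79 (c(k, E) = k*(1/79) = k/79)
(c(-160, -132) - 35836)*(1771 + 35089) = ((1/79)*(-160) - 35836)*(1771 + 35089) = (-160/79 - 35836)*36860 = -2831204/79*36860 = -104358179440/79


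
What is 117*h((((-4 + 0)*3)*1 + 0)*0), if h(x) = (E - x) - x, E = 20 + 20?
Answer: 4680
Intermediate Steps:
E = 40
h(x) = 40 - 2*x (h(x) = (40 - x) - x = 40 - 2*x)
117*h((((-4 + 0)*3)*1 + 0)*0) = 117*(40 - 2*(((-4 + 0)*3)*1 + 0)*0) = 117*(40 - 2*(-4*3*1 + 0)*0) = 117*(40 - 2*(-12*1 + 0)*0) = 117*(40 - 2*(-12 + 0)*0) = 117*(40 - (-24)*0) = 117*(40 - 2*0) = 117*(40 + 0) = 117*40 = 4680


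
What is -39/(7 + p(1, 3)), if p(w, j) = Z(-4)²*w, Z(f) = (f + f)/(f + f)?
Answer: -39/8 ≈ -4.8750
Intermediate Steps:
Z(f) = 1 (Z(f) = (2*f)/((2*f)) = (2*f)*(1/(2*f)) = 1)
p(w, j) = w (p(w, j) = 1²*w = 1*w = w)
-39/(7 + p(1, 3)) = -39/(7 + 1) = -39/8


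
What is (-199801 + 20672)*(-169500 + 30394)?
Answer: 24917918674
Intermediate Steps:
(-199801 + 20672)*(-169500 + 30394) = -179129*(-139106) = 24917918674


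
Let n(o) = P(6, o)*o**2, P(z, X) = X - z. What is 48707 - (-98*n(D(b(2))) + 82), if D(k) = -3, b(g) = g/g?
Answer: 40687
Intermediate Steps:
b(g) = 1
n(o) = o**2*(-6 + o) (n(o) = (o - 1*6)*o**2 = (o - 6)*o**2 = (-6 + o)*o**2 = o**2*(-6 + o))
48707 - (-98*n(D(b(2))) + 82) = 48707 - (-98*(-3)**2*(-6 - 3) + 82) = 48707 - (-882*(-9) + 82) = 48707 - (-98*(-81) + 82) = 48707 - (7938 + 82) = 48707 - 1*8020 = 48707 - 8020 = 40687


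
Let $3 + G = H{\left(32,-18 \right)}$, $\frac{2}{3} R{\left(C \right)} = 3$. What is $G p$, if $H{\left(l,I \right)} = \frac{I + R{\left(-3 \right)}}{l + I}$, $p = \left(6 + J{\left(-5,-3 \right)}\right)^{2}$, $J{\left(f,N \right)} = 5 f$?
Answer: $- \frac{40071}{28} \approx -1431.1$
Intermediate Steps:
$p = 361$ ($p = \left(6 + 5 \left(-5\right)\right)^{2} = \left(6 - 25\right)^{2} = \left(-19\right)^{2} = 361$)
$R{\left(C \right)} = \frac{9}{2}$ ($R{\left(C \right)} = \frac{3}{2} \cdot 3 = \frac{9}{2}$)
$H{\left(l,I \right)} = \frac{\frac{9}{2} + I}{I + l}$ ($H{\left(l,I \right)} = \frac{I + \frac{9}{2}}{l + I} = \frac{\frac{9}{2} + I}{I + l}$)
$G = - \frac{111}{28}$ ($G = -3 + \frac{\frac{9}{2} - 18}{-18 + 32} = -3 + \frac{1}{14} \left(- \frac{27}{2}\right) = -3 - \frac{27}{28} = - \frac{111}{28} \approx -3.9643$)
$G p = \left(- \frac{111}{28}\right) 361 = - \frac{40071}{28}$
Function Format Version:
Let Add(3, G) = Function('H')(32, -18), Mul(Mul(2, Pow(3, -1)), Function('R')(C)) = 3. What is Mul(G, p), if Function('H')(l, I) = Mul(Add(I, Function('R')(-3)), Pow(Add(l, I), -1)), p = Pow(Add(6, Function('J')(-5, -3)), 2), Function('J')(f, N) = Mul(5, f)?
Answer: Rational(-40071, 28) ≈ -1431.1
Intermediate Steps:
p = 361 (p = Pow(Add(6, Mul(5, -5)), 2) = Pow(Add(6, -25), 2) = Pow(-19, 2) = 361)
Function('R')(C) = Rational(9, 2) (Function('R')(C) = Mul(Rational(3, 2), 3) = Rational(9, 2))
Function('H')(l, I) = Mul(Pow(Add(I, l), -1), Add(Rational(9, 2), I)) (Function('H')(l, I) = Mul(Add(I, Rational(9, 2)), Pow(Add(l, I), -1)) = Mul(Add(Rational(9, 2), I), Pow(Add(I, l), -1)) = Mul(Pow(Add(I, l), -1), Add(Rational(9, 2), I)))
G = Rational(-111, 28) (G = Add(-3, Mul(Pow(Add(-18, 32), -1), Add(Rational(9, 2), -18))) = Add(-3, Mul(Pow(14, -1), Rational(-27, 2))) = Add(-3, Mul(Rational(1, 14), Rational(-27, 2))) = Add(-3, Rational(-27, 28)) = Rational(-111, 28) ≈ -3.9643)
Mul(G, p) = Mul(Rational(-111, 28), 361) = Rational(-40071, 28)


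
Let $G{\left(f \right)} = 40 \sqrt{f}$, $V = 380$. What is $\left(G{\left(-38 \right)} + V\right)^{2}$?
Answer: $83600 + 30400 i \sqrt{38} \approx 83600.0 + 1.874 \cdot 10^{5} i$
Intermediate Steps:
$\left(G{\left(-38 \right)} + V\right)^{2} = \left(40 \sqrt{-38} + 380\right)^{2} = \left(40 i \sqrt{38} + 380\right)^{2} = \left(380 + 40 i \sqrt{38}\right)^{2}$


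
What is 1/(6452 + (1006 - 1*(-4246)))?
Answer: 1/11704 ≈ 8.5441e-5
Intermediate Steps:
1/(6452 + (1006 - 1*(-4246))) = 1/(6452 + (1006 + 4246)) = 1/(6452 + 5252) = 1/11704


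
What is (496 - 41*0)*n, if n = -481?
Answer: -238576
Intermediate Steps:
(496 - 41*0)*n = (496 - 41*0)*(-481) = (496 + 0)*(-481) = 496*(-481) = -238576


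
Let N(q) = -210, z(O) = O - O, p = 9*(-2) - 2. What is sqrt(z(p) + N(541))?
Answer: I*sqrt(210) ≈ 14.491*I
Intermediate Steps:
p = -20 (p = -18 - 2 = -20)
z(O) = 0
sqrt(z(p) + N(541)) = sqrt(0 - 210) = sqrt(-210) = I*sqrt(210)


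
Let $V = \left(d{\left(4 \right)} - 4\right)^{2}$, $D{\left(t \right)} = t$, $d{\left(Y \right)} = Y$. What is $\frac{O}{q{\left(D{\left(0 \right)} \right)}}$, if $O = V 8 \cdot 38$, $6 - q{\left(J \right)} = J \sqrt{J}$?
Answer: $0$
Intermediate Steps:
$q{\left(J \right)} = 6 - J^{\frac{3}{2}}$ ($q{\left(J \right)} = 6 - J \sqrt{J} = 6 - J^{\frac{3}{2}}$)
$V = 0$ ($V = \left(4 - 4\right)^{2} = 0^{2} = 0$)
$O = 0$ ($O = 0 \cdot 8 \cdot 38 = 0 \cdot 38 = 0$)
$\frac{O}{q{\left(D{\left(0 \right)} \right)}} = \frac{0}{6 - 0^{\frac{3}{2}}} = \frac{0}{6 - 0} = \frac{0}{6 + 0} = \frac{0}{6} = 0 \cdot \frac{1}{6} = 0$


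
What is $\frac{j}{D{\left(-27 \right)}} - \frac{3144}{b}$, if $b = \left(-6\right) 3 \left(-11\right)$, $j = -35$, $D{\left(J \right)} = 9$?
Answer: $- \frac{1957}{99} \approx -19.768$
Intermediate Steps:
$b = 198$ ($b = \left(-18\right) \left(-11\right) = 198$)
$\frac{j}{D{\left(-27 \right)}} - \frac{3144}{b} = - \frac{35}{9} - \frac{3144}{198} = \left(-35\right) \frac{1}{9} - \frac{524}{33} = - \frac{35}{9} - \frac{524}{33} = - \frac{1957}{99}$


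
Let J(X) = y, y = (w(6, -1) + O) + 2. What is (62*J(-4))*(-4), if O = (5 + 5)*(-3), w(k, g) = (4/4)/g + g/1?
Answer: 7440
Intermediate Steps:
w(k, g) = g + 1/g (w(k, g) = (4*(¼))/g + g*1 = 1/g + g = g + 1/g)
O = -30 (O = 10*(-3) = -30)
y = -30 (y = ((-1 + 1/(-1)) - 30) + 2 = ((-1 - 1) - 30) + 2 = (-2 - 30) + 2 = -32 + 2 = -30)
J(X) = -30
(62*J(-4))*(-4) = (62*(-30))*(-4) = -1860*(-4) = 7440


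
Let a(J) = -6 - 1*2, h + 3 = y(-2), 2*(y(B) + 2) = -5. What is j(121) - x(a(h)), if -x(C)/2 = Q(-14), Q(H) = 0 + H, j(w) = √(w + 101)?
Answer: -28 + √222 ≈ -13.100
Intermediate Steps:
j(w) = √(101 + w)
y(B) = -9/2 (y(B) = -2 + (½)*(-5) = -2 - 5/2 = -9/2)
h = -15/2 (h = -3 - 9/2 = -15/2 ≈ -7.5000)
a(J) = -8 (a(J) = -6 - 2 = -8)
Q(H) = H
x(C) = 28 (x(C) = -2*(-14) = 28)
j(121) - x(a(h)) = √(101 + 121) - 1*28 = √222 - 28 = -28 + √222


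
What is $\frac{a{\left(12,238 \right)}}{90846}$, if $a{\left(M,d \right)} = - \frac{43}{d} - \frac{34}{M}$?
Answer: $- \frac{538}{16216011} \approx -3.3177 \cdot 10^{-5}$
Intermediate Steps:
$\frac{a{\left(12,238 \right)}}{90846} = \frac{- \frac{43}{238} - \frac{34}{12}}{90846} = \left(\left(-43\right) \frac{1}{238} - \frac{17}{6}\right) \frac{1}{90846} = \left(- \frac{43}{238} - \frac{17}{6}\right) \frac{1}{90846} = \left(- \frac{1076}{357}\right) \frac{1}{90846} = - \frac{538}{16216011}$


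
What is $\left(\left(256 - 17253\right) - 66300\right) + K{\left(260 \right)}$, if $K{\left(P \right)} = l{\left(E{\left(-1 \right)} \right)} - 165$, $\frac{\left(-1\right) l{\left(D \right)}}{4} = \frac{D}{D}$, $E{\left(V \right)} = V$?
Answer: $-83466$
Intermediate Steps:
$l{\left(D \right)} = -4$ ($l{\left(D \right)} = - 4 \frac{D}{D} = \left(-4\right) 1 = -4$)
$K{\left(P \right)} = -169$ ($K{\left(P \right)} = -4 - 165 = -169$)
$\left(\left(256 - 17253\right) - 66300\right) + K{\left(260 \right)} = \left(\left(256 - 17253\right) - 66300\right) - 169 = \left(-16997 - 66300\right) - 169 = -83297 - 169 = -83466$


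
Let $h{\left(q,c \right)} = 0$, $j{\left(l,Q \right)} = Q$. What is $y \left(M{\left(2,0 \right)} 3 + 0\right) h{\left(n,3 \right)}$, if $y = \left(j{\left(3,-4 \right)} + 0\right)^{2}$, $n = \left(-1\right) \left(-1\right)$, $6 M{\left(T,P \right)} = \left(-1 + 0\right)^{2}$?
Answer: $0$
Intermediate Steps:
$M{\left(T,P \right)} = \frac{1}{6}$ ($M{\left(T,P \right)} = \frac{\left(-1 + 0\right)^{2}}{6} = \frac{\left(-1\right)^{2}}{6} = \frac{1}{6} \cdot 1 = \frac{1}{6}$)
$n = 1$
$y = 16$ ($y = \left(-4 + 0\right)^{2} = \left(-4\right)^{2} = 16$)
$y \left(M{\left(2,0 \right)} 3 + 0\right) h{\left(n,3 \right)} = 16 \left(\frac{1}{6} \cdot 3 + 0\right) 0 = 16 \left(\frac{1}{2} + 0\right) 0 = 16 \cdot \frac{1}{2} \cdot 0 = 8 \cdot 0 = 0$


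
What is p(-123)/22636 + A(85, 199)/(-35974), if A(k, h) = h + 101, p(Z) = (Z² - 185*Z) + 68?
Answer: 169811806/101788433 ≈ 1.6683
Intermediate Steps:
p(Z) = 68 + Z² - 185*Z
A(k, h) = 101 + h
p(-123)/22636 + A(85, 199)/(-35974) = (68 + (-123)² - 185*(-123))/22636 + (101 + 199)/(-35974) = (68 + 15129 + 22755)*(1/22636) + 300*(-1/35974) = 37952*(1/22636) - 150/17987 = 9488/5659 - 150/17987 = 169811806/101788433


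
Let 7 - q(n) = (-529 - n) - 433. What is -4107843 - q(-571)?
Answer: -4108241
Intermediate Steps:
q(n) = 969 + n (q(n) = 7 - ((-529 - n) - 433) = 7 - (-962 - n) = 7 + (962 + n) = 969 + n)
-4107843 - q(-571) = -4107843 - (969 - 571) = -4107843 - 1*398 = -4107843 - 398 = -4108241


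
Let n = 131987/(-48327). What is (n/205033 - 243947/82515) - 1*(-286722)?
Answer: 292664825958810748/1020737312365 ≈ 2.8672e+5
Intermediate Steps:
n = -1483/543 (n = 131987*(-1/48327) = -1483/543 ≈ -2.7311)
(n/205033 - 243947/82515) - 1*(-286722) = (-1483/543/205033 - 243947/82515) - 1*(-286722) = (-1483/543*1/205033 - 243947*1/82515) + 286722 = (-1483/111332919 - 243947/82515) + 286722 = -3017717106782/1020737312365 + 286722 = 292664825958810748/1020737312365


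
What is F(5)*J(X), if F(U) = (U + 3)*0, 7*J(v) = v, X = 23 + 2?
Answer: 0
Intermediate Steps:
X = 25
J(v) = v/7
F(U) = 0 (F(U) = (3 + U)*0 = 0)
F(5)*J(X) = 0*((⅐)*25) = 0*(25/7) = 0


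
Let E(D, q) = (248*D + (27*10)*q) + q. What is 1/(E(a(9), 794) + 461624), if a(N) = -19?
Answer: 1/672086 ≈ 1.4879e-6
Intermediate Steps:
E(D, q) = 248*D + 271*q (E(D, q) = (248*D + 270*q) + q = 248*D + 271*q)
1/(E(a(9), 794) + 461624) = 1/((248*(-19) + 271*794) + 461624) = 1/((-4712 + 215174) + 461624) = 1/(210462 + 461624) = 1/672086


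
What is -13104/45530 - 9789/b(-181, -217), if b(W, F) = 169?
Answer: -17227221/295945 ≈ -58.211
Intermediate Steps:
-13104/45530 - 9789/b(-181, -217) = -13104/45530 - 9789/169 = -13104*1/45530 - 9789*1/169 = -6552/22765 - 753/13 = -17227221/295945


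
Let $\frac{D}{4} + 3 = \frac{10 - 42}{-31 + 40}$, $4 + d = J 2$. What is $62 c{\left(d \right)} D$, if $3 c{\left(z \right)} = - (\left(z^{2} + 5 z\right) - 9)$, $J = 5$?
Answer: $\frac{278008}{9} \approx 30890.0$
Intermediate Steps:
$d = 6$ ($d = -4 + 5 \cdot 2 = -4 + 10 = 6$)
$D = - \frac{236}{9}$ ($D = -12 + 4 \frac{10 - 42}{-31 + 40} = -12 + 4 \left(- \frac{32}{9}\right) = -12 - \frac{128}{9} = - \frac{236}{9} \approx -26.222$)
$c{\left(z \right)} = 3 - \frac{5 z}{3} - \frac{z^{2}}{3}$ ($c{\left(z \right)} = \frac{\left(-1\right) \left(\left(z^{2} + 5 z\right) - 9\right)}{3} = \frac{\left(-1\right) \left(-9 + z^{2} + 5 z\right)}{3} = \frac{9 - z^{2} - 5 z}{3} = 3 - \frac{5 z}{3} - \frac{z^{2}}{3}$)
$62 c{\left(d \right)} D = 62 \left(3 - 10 - \frac{6^{2}}{3}\right) \left(- \frac{236}{9}\right) = 62 \left(3 - 10 - 12\right) \left(- \frac{236}{9}\right) = 62 \left(-19\right) \left(- \frac{236}{9}\right) = \left(-1178\right) \left(- \frac{236}{9}\right) = \frac{278008}{9}$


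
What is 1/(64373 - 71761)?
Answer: -1/7388 ≈ -0.00013535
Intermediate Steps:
1/(64373 - 71761) = 1/(-7388) = -1/7388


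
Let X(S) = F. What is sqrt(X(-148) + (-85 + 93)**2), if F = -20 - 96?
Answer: 2*I*sqrt(13) ≈ 7.2111*I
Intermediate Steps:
F = -116
X(S) = -116
sqrt(X(-148) + (-85 + 93)**2) = sqrt(-116 + (-85 + 93)**2) = sqrt(-116 + 8**2) = sqrt(-116 + 64) = sqrt(-52) = 2*I*sqrt(13)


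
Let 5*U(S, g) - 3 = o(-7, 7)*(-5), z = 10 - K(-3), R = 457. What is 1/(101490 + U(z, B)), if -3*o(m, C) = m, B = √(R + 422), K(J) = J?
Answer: 15/1522324 ≈ 9.8533e-6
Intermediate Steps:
z = 13 (z = 10 - 1*(-3) = 10 + 3 = 13)
B = √879 (B = √(457 + 422) = √879 ≈ 29.648)
o(m, C) = -m/3
U(S, g) = -26/15 (U(S, g) = ⅗ + (-⅓*(-7)*(-5))/5 = ⅗ + ((7/3)*(-5))/5 = ⅗ + (⅕)*(-35/3) = ⅗ - 7/3 = -26/15)
1/(101490 + U(z, B)) = 1/(101490 - 26/15) = 1/(1522324/15) = 15/1522324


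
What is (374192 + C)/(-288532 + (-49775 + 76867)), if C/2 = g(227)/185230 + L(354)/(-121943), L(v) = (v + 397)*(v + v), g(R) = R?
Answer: -4225932793019661/2952638247060800 ≈ -1.4312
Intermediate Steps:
L(v) = 2*v*(397 + v) (L(v) = (397 + v)*(2*v) = 2*v*(397 + v))
C = -98460591779/11293750945 (C = 2*(227/185230 + (2*354*(397 + 354))/(-121943)) = 2*(227*(1/185230) + (2*354*751)*(-1/121943)) = 2*(227/185230 + 531708*(-1/121943)) = 2*(227/185230 - 531708/121943) = 2*(-98460591779/22587501890) = -98460591779/11293750945 ≈ -8.7181)
(374192 + C)/(-288532 + (-49775 + 76867)) = (374192 - 98460591779/11293750945)/(-288532 + (-49775 + 76867)) = 4225932793019661/(11293750945*(-288532 + 27092)) = (4225932793019661/11293750945)/(-261440) = (4225932793019661/11293750945)*(-1/261440) = -4225932793019661/2952638247060800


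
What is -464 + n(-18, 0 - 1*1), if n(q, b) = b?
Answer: -465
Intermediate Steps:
-464 + n(-18, 0 - 1*1) = -464 + (0 - 1*1) = -464 + (0 - 1) = -464 - 1 = -465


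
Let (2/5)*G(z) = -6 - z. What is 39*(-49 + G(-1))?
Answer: -4797/2 ≈ -2398.5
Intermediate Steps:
G(z) = -15 - 5*z/2 (G(z) = 5*(-6 - z)/2 = -15 - 5*z/2)
39*(-49 + G(-1)) = 39*(-49 + (-15 - 5/2*(-1))) = 39*(-49 + (-15 + 5/2)) = 39*(-49 - 25/2) = 39*(-123/2) = -4797/2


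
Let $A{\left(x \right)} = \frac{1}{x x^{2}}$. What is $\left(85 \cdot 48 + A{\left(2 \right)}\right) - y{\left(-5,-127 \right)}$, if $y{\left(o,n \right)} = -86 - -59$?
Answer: $\frac{32857}{8} \approx 4107.1$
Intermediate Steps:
$A{\left(x \right)} = \frac{1}{x^{3}}$
$y{\left(o,n \right)} = -27$ ($y{\left(o,n \right)} = -86 + 59 = -27$)
$\left(85 \cdot 48 + A{\left(2 \right)}\right) - y{\left(-5,-127 \right)} = \left(85 \cdot 48 + \frac{1}{8}\right) - -27 = \left(4080 + \frac{1}{8}\right) + 27 = \frac{32641}{8} + 27 = \frac{32857}{8}$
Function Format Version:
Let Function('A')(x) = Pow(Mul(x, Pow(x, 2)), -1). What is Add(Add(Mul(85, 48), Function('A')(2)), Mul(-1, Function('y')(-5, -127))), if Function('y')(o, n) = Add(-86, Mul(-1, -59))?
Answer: Rational(32857, 8) ≈ 4107.1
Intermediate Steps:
Function('A')(x) = Pow(x, -3) (Function('A')(x) = Pow(Pow(x, 3), -1) = Pow(x, -3))
Function('y')(o, n) = -27 (Function('y')(o, n) = Add(-86, 59) = -27)
Add(Add(Mul(85, 48), Function('A')(2)), Mul(-1, Function('y')(-5, -127))) = Add(Add(Mul(85, 48), Pow(2, -3)), Mul(-1, -27)) = Add(Add(4080, Rational(1, 8)), 27) = Add(Rational(32641, 8), 27) = Rational(32857, 8)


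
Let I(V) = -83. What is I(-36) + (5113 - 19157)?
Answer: -14127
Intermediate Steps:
I(-36) + (5113 - 19157) = -83 + (5113 - 19157) = -83 - 14044 = -14127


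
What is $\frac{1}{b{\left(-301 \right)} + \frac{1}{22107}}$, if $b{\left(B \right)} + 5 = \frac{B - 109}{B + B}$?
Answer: $- \frac{6654207}{28738799} \approx -0.23154$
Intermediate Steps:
$b{\left(B \right)} = -5 + \frac{-109 + B}{2 B}$ ($b{\left(B \right)} = -5 + \frac{B - 109}{B + B} = -5 + \frac{-109 + B}{2 B}$)
$\frac{1}{b{\left(-301 \right)} + \frac{1}{22107}} = \frac{1}{\frac{-109 - -2709}{2 \left(-301\right)} + \frac{1}{22107}} = \frac{1}{\frac{1}{2} \left(- \frac{1}{301}\right) \left(-109 + 2709\right) + \frac{1}{22107}} = \frac{1}{\frac{1}{2} \left(- \frac{1}{301}\right) 2600 + \frac{1}{22107}} = \frac{1}{- \frac{1300}{301} + \frac{1}{22107}} = \frac{1}{- \frac{28738799}{6654207}} = - \frac{6654207}{28738799}$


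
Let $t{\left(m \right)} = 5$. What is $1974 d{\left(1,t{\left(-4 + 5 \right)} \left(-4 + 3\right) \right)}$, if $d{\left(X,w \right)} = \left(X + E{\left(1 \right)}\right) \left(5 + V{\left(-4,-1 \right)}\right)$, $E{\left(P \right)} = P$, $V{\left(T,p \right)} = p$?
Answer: $15792$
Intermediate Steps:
$d{\left(X,w \right)} = 4 + 4 X$ ($d{\left(X,w \right)} = \left(X + 1\right) \left(5 - 1\right) = \left(1 + X\right) 4 = 4 + 4 X$)
$1974 d{\left(1,t{\left(-4 + 5 \right)} \left(-4 + 3\right) \right)} = 1974 \left(4 + 4 \cdot 1\right) = 1974 \left(4 + 4\right) = 1974 \cdot 8 = 15792$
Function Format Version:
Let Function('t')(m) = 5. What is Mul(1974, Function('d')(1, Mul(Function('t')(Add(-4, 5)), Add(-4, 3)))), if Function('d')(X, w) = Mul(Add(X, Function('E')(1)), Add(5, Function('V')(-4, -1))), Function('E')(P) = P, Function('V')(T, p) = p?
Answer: 15792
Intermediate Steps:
Function('d')(X, w) = Add(4, Mul(4, X)) (Function('d')(X, w) = Mul(Add(X, 1), Add(5, -1)) = Mul(Add(1, X), 4) = Add(4, Mul(4, X)))
Mul(1974, Function('d')(1, Mul(Function('t')(Add(-4, 5)), Add(-4, 3)))) = Mul(1974, Add(4, Mul(4, 1))) = Mul(1974, Add(4, 4)) = Mul(1974, 8) = 15792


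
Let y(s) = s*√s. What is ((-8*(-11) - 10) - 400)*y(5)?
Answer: -1610*√5 ≈ -3600.1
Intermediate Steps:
y(s) = s^(3/2)
((-8*(-11) - 10) - 400)*y(5) = ((-8*(-11) - 10) - 400)*5^(3/2) = ((88 - 10) - 400)*(5*√5) = (78 - 400)*(5*√5) = -1610*√5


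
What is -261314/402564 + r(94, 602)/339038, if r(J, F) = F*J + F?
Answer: -2341883599/4874446194 ≈ -0.48044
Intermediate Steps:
r(J, F) = F + F*J
-261314/402564 + r(94, 602)/339038 = -261314/402564 + (602*(1 + 94))/339038 = -261314*1/402564 + (602*95)*(1/339038) = -130657/201282 + 57190*(1/339038) = -130657/201282 + 4085/24217 = -2341883599/4874446194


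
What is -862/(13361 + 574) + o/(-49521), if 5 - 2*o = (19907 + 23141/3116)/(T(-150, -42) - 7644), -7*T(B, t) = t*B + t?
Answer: -252672059054743/4079786764932240 ≈ -0.061933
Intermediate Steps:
T(B, t) = -t/7 - B*t/7 (T(B, t) = -(t*B + t)/7 = -(B*t + t)/7 = -(t + B*t)/7 = -t/7 - B*t/7)
o = 65025131/17736272 (o = 5/2 - (19907 + 23141/3116)/(2*(-⅐*(-42)*(1 - 150) - 7644)) = 5/2 - (19907 + 23141*(1/3116))/(2*(-⅐*(-42)*(-149) - 7644)) = 5/2 - (19907 + 23141/3116)/(2*(-894 - 7644)) = 5/2 - 62053353/(6232*(-8538)) = 5/2 - 62053353*(-1)/(6232*8538) = 5/2 - ½*(-20684451/8868136) = 5/2 + 20684451/17736272 = 65025131/17736272 ≈ 3.6662)
-862/(13361 + 574) + o/(-49521) = -862/(13361 + 574) + (65025131/17736272)/(-49521) = -862/13935 + (65025131/17736272)*(-1/49521) = -862*1/13935 - 65025131/878317925712 = -862/13935 - 65025131/878317925712 = -252672059054743/4079786764932240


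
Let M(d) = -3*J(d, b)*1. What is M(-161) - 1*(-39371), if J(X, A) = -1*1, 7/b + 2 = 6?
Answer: 39374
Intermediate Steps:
b = 7/4 (b = 7/(-2 + 6) = 7/4 ≈ 1.7500)
J(X, A) = -1
M(d) = 3 (M(d) = -3*(-1)*1 = 3*1 = 3)
M(-161) - 1*(-39371) = 3 - 1*(-39371) = 3 + 39371 = 39374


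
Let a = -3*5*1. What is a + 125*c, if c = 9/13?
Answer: 930/13 ≈ 71.538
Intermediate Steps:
a = -15 (a = -15*1 = -15)
c = 9/13 (c = 9*(1/13) = 9/13 ≈ 0.69231)
a + 125*c = -15 + 125*(9/13) = -15 + 1125/13 = 930/13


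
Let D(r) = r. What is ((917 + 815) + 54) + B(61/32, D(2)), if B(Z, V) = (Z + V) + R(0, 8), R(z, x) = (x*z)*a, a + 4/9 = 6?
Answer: 57277/32 ≈ 1789.9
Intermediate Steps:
a = 50/9 (a = -4/9 + 6 = 50/9 ≈ 5.5556)
R(z, x) = 50*x*z/9 (R(z, x) = (x*z)*(50/9) = 50*x*z/9)
B(Z, V) = V + Z (B(Z, V) = (Z + V) + (50/9)*8*0 = (V + Z) + 0 = V + Z)
((917 + 815) + 54) + B(61/32, D(2)) = ((917 + 815) + 54) + (2 + 61/32) = (1732 + 54) + (2 + 61*(1/32)) = 1786 + (2 + 61/32) = 1786 + 125/32 = 57277/32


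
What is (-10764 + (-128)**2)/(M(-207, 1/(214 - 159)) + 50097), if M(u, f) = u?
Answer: 562/4989 ≈ 0.11265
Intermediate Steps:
(-10764 + (-128)**2)/(M(-207, 1/(214 - 159)) + 50097) = (-10764 + (-128)**2)/(-207 + 50097) = (-10764 + 16384)/49890 = 5620*(1/49890) = 562/4989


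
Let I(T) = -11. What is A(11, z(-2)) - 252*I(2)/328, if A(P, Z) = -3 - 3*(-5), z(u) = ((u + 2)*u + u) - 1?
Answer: 1677/82 ≈ 20.451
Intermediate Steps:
z(u) = -1 + u + u*(2 + u) (z(u) = ((2 + u)*u + u) - 1 = (u*(2 + u) + u) - 1 = (u + u*(2 + u)) - 1 = -1 + u + u*(2 + u))
A(P, Z) = 12 (A(P, Z) = -3 + 15 = 12)
A(11, z(-2)) - 252*I(2)/328 = 12 - (-2772)/328 = 12 - 252*(-11/328) = 12 + 693/82 = 1677/82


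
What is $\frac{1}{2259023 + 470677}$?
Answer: $\frac{1}{2729700} \approx 3.6634 \cdot 10^{-7}$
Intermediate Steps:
$\frac{1}{2259023 + 470677} = \frac{1}{2729700}$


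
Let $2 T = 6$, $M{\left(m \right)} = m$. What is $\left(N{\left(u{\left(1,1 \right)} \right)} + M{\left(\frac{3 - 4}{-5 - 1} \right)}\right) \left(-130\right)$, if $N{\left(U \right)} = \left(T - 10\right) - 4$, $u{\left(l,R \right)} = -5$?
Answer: $\frac{4225}{3} \approx 1408.3$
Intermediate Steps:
$T = 3$ ($T = \frac{1}{2} \cdot 6 = 3$)
$N{\left(U \right)} = -11$ ($N{\left(U \right)} = \left(3 - 10\right) - 4 = -7 - 4 = -11$)
$\left(N{\left(u{\left(1,1 \right)} \right)} + M{\left(\frac{3 - 4}{-5 - 1} \right)}\right) \left(-130\right) = \left(-11 + \frac{3 - 4}{-5 - 1}\right) \left(-130\right) = \left(-11 - \frac{1}{-6}\right) \left(-130\right) = \left(-11 - - \frac{1}{6}\right) \left(-130\right) = \left(-11 + \frac{1}{6}\right) \left(-130\right) = \left(- \frac{65}{6}\right) \left(-130\right) = \frac{4225}{3}$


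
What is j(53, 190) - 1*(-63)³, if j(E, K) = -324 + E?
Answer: 249776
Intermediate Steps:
j(53, 190) - 1*(-63)³ = (-324 + 53) - 1*(-63)³ = -271 - 1*(-250047) = -271 + 250047 = 249776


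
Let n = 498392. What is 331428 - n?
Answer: -166964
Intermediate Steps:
331428 - n = 331428 - 1*498392 = 331428 - 498392 = -166964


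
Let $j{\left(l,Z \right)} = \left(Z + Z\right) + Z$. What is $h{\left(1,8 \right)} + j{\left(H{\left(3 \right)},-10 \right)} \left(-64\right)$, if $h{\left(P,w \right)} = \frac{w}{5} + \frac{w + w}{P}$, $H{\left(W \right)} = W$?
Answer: $\frac{9688}{5} \approx 1937.6$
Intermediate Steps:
$h{\left(P,w \right)} = \frac{w}{5} + \frac{2 w}{P}$ ($h{\left(P,w \right)} = w \frac{1}{5} + \frac{2 w}{P} = \frac{w}{5} + \frac{2 w}{P}$)
$j{\left(l,Z \right)} = 3 Z$ ($j{\left(l,Z \right)} = 2 Z + Z = 3 Z$)
$h{\left(1,8 \right)} + j{\left(H{\left(3 \right)},-10 \right)} \left(-64\right) = \frac{1}{5} \cdot 8 \cdot 1^{-1} \left(10 + 1\right) + 3 \left(-10\right) \left(-64\right) = \frac{1}{5} \cdot 8 \cdot 1 \cdot 11 - -1920 = \frac{88}{5} + 1920 = \frac{9688}{5}$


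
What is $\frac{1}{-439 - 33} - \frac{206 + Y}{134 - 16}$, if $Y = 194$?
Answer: $- \frac{1601}{472} \approx -3.3919$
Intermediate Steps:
$\frac{1}{-439 - 33} - \frac{206 + Y}{134 - 16} = \frac{1}{-439 - 33} - \frac{206 + 194}{134 - 16} = \frac{1}{-472} - \frac{400}{118} = - \frac{1}{472} - 400 \cdot \frac{1}{118} = - \frac{1}{472} - \frac{200}{59} = - \frac{1601}{472}$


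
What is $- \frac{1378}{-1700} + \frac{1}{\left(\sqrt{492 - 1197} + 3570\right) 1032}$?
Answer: $\frac{151045666309}{186340745100} - \frac{i \sqrt{705}}{13153464360} \approx 0.81059 - 2.0186 \cdot 10^{-9} i$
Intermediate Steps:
$- \frac{1378}{-1700} + \frac{1}{\left(\sqrt{492 - 1197} + 3570\right) 1032} = \left(-1378\right) \left(- \frac{1}{1700}\right) + \frac{1}{\sqrt{-705} + 3570} \cdot \frac{1}{1032} = \frac{689}{850} + \frac{1}{i \sqrt{705} + 3570} \cdot \frac{1}{1032} = \frac{689}{850} + \frac{1}{3570 + i \sqrt{705}} \cdot \frac{1}{1032} = \frac{689}{850} + \frac{1}{1032 \left(3570 + i \sqrt{705}\right)}$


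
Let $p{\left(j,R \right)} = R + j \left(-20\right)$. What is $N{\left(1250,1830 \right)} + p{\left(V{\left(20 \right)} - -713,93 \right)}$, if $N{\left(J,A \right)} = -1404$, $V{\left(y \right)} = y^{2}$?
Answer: $-23571$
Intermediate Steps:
$p{\left(j,R \right)} = R - 20 j$
$N{\left(1250,1830 \right)} + p{\left(V{\left(20 \right)} - -713,93 \right)} = -1404 + \left(93 - 20 \left(20^{2} - -713\right)\right) = -1404 + \left(93 - 20 \left(400 + 713\right)\right) = -1404 + \left(93 - 22260\right) = -1404 - 22167 = -23571$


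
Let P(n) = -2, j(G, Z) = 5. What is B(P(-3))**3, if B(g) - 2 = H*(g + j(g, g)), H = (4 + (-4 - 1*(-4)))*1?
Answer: 2744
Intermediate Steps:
H = 4 (H = (4 + (-4 + 4))*1 = (4 + 0)*1 = 4*1 = 4)
B(g) = 22 + 4*g (B(g) = 2 + 4*(g + 5) = 2 + 4*(5 + g) = 2 + (20 + 4*g) = 22 + 4*g)
B(P(-3))**3 = (22 + 4*(-2))**3 = (22 - 8)**3 = 14**3 = 2744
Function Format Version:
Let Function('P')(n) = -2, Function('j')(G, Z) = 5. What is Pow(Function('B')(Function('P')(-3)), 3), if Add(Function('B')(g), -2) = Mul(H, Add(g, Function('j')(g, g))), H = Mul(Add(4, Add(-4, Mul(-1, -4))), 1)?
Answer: 2744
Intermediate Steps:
H = 4 (H = Mul(Add(4, Add(-4, 4)), 1) = Mul(Add(4, 0), 1) = Mul(4, 1) = 4)
Function('B')(g) = Add(22, Mul(4, g)) (Function('B')(g) = Add(2, Mul(4, Add(g, 5))) = Add(2, Mul(4, Add(5, g))) = Add(2, Add(20, Mul(4, g))) = Add(22, Mul(4, g)))
Pow(Function('B')(Function('P')(-3)), 3) = Pow(Add(22, Mul(4, -2)), 3) = Pow(Add(22, -8), 3) = Pow(14, 3) = 2744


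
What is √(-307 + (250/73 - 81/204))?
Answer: I*√1872568479/2482 ≈ 17.435*I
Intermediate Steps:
√(-307 + (250/73 - 81/204)) = √(-307 + (250*(1/73) - 81*1/204)) = √(-307 + (250/73 - 27/68)) = √(-307 + 15029/4964) = √(-1508919/4964) = I*√1872568479/2482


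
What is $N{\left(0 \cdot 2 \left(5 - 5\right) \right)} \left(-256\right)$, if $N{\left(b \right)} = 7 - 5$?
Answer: $-512$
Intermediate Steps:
$N{\left(b \right)} = 2$ ($N{\left(b \right)} = 7 - 5 = 2$)
$N{\left(0 \cdot 2 \left(5 - 5\right) \right)} \left(-256\right) = 2 \left(-256\right) = -512$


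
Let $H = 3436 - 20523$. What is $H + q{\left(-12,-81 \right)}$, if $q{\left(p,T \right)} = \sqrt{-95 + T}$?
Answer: $-17087 + 4 i \sqrt{11} \approx -17087.0 + 13.266 i$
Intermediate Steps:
$H = -17087$
$H + q{\left(-12,-81 \right)} = -17087 + \sqrt{-95 - 81} = -17087 + \sqrt{-176} = -17087 + 4 i \sqrt{11}$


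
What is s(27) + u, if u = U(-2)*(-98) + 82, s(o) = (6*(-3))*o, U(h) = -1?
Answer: -306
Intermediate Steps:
s(o) = -18*o
u = 180 (u = -1*(-98) + 82 = 98 + 82 = 180)
s(27) + u = -18*27 + 180 = -486 + 180 = -306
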